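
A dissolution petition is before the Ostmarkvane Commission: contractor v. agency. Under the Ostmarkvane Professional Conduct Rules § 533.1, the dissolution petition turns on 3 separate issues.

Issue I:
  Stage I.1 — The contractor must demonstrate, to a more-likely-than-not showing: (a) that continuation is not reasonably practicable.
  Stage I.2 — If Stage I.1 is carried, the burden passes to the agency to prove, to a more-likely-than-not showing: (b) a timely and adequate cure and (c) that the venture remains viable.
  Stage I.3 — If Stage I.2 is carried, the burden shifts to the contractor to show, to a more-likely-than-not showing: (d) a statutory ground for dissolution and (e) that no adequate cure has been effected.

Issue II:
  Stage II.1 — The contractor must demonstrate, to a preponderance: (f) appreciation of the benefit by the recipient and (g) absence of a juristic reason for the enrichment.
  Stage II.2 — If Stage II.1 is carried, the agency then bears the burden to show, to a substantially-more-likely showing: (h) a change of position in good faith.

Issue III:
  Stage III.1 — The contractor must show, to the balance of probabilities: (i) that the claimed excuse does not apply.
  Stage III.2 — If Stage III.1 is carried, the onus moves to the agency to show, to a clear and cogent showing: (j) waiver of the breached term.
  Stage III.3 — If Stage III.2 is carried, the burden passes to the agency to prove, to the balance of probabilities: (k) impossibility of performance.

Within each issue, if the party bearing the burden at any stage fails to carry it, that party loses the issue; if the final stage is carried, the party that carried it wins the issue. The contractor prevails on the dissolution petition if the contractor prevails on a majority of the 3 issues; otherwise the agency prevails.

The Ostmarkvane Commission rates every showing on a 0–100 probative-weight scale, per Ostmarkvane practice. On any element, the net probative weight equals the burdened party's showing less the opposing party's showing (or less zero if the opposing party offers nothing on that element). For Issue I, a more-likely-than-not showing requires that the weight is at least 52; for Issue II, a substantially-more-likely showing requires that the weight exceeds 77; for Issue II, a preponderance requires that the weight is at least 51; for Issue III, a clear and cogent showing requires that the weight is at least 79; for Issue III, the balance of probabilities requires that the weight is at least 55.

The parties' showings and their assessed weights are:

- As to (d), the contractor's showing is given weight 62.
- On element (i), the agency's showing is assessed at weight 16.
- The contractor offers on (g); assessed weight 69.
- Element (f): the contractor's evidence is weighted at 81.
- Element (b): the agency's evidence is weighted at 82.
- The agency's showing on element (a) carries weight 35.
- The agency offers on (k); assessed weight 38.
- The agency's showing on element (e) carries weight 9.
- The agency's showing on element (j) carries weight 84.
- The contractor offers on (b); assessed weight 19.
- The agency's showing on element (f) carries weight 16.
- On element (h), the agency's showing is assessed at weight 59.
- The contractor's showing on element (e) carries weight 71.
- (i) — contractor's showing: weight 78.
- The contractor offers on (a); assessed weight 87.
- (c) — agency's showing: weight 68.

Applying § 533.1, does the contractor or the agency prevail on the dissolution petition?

— Issue I —
Stage I.1 — burden on contractor; standard: a more-likely-than-not showing (weight is at least 52).
    (a): 87 − 35 = 52 ≥ 52 [met]
  The contractor carries Stage I.1; the agency now bears the burden.
Stage I.2 — burden on agency; standard: a more-likely-than-not showing (weight is at least 52).
    (b): 82 − 19 = 63 ≥ 52 [met]
    (c): 68 ≥ 52 [met]
  The agency carries Stage I.2; the contractor now bears the burden.
Stage I.3 — burden on contractor; standard: a more-likely-than-not showing (weight is at least 52).
    (d): 62 ≥ 52 [met]
    (e): 71 − 9 = 62 ≥ 52 [met]
  Stage I.3 carried; the final stage is satisfied.
All stages carried — the contractor prevails on this issue.
— Issue II —
Stage II.1 — burden on contractor; standard: a preponderance (weight is at least 51).
    (f): 81 − 16 = 65 ≥ 51 [met]
    (g): 69 ≥ 51 [met]
  Stage II.1 carried; the burden shifts to the agency.
Stage II.2 — burden on agency; standard: a substantially-more-likely showing (weight exceeds 77).
    (h): 59 ≤ 77 [not met]
  Stage II.2 not carried; the agency fails its burden.
The analysis ends at Stage II.2; the contractor prevails on this issue.
— Issue III —
Stage III.1 — burden on contractor; standard: the balance of probabilities (weight is at least 55).
    (i): 78 − 16 = 62 ≥ 55 [met]
  Stage III.1 carried; the burden shifts to the agency.
Stage III.2 — burden on agency; standard: a clear and cogent showing (weight is at least 79).
    (j): 84 ≥ 79 [met]
  All elements met. The agency retains the burden for Stage III.3.
Stage III.3 — burden on agency; standard: the balance of probabilities (weight is at least 55).
    (k): 38 < 55 [not met]
  Not every element is met, so the agency fails to carry Stage III.3.
So the contractor prevails on this issue.
Per-issue: Issue I → contractor; Issue II → contractor; Issue III → contractor. The contractor must prevail on a majority of issues; overall, the contractor prevails.

contractor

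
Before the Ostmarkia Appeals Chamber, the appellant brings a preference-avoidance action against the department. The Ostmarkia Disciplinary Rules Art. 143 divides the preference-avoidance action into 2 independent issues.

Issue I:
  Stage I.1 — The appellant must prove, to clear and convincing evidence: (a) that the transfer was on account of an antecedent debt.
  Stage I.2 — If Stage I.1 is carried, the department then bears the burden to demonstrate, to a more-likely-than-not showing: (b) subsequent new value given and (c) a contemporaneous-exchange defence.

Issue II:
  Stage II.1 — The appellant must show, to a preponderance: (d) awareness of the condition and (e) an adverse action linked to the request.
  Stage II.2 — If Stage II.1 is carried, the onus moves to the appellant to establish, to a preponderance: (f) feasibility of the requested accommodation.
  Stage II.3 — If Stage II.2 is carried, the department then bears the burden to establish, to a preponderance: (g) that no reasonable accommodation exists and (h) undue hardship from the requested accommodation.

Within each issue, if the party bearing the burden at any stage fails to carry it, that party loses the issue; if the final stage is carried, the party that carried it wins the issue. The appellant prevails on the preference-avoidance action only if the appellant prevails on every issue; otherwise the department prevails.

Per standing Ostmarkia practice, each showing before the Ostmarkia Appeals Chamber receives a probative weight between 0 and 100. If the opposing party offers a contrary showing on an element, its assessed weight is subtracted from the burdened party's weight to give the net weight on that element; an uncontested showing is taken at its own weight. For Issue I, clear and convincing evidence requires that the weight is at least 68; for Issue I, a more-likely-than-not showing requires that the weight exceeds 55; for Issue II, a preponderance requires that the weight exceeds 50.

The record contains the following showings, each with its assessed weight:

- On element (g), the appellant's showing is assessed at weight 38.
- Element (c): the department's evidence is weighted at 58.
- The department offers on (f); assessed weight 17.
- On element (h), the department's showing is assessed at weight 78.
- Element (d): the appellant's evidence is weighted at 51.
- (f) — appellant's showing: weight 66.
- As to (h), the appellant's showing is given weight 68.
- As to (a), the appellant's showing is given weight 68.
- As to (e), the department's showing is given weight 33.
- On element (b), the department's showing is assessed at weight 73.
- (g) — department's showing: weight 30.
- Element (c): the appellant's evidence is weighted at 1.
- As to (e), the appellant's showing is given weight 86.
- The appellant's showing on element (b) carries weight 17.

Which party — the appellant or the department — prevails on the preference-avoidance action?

department

— Issue I —
Stage I.1 — burden on appellant; standard: clear and convincing evidence (weight is at least 68).
    (a): 68 ≥ 68 [met]
  Stage I.1 carried; the burden shifts to the department.
Stage I.2 — burden on department; standard: a more-likely-than-not showing (weight exceeds 55).
    (b): 73 − 17 = 56 > 55 [met]
    (c): 58 − 1 = 57 > 55 [met]
  The department carries the last stage.
All stages carried — the department prevails on this issue.
— Issue II —
Stage II.1 (appellant, a preponderance, weight exceeds 50): (d) 51 > 50 — meets; (e) net 86−33=53 > 50 — meets.
  Stage II.1 carried; the burden remains with the appellant.
Stage II.2 (appellant, a preponderance, weight exceeds 50): (f) net 66−17=49 ≤ 50 — fails.
  The appellant does not carry Stage II.2.
The analysis ends at Stage II.2; the department prevails on this issue.
Per-issue: Issue I → department; Issue II → department. The appellant must prevail on every issue; overall, the department prevails.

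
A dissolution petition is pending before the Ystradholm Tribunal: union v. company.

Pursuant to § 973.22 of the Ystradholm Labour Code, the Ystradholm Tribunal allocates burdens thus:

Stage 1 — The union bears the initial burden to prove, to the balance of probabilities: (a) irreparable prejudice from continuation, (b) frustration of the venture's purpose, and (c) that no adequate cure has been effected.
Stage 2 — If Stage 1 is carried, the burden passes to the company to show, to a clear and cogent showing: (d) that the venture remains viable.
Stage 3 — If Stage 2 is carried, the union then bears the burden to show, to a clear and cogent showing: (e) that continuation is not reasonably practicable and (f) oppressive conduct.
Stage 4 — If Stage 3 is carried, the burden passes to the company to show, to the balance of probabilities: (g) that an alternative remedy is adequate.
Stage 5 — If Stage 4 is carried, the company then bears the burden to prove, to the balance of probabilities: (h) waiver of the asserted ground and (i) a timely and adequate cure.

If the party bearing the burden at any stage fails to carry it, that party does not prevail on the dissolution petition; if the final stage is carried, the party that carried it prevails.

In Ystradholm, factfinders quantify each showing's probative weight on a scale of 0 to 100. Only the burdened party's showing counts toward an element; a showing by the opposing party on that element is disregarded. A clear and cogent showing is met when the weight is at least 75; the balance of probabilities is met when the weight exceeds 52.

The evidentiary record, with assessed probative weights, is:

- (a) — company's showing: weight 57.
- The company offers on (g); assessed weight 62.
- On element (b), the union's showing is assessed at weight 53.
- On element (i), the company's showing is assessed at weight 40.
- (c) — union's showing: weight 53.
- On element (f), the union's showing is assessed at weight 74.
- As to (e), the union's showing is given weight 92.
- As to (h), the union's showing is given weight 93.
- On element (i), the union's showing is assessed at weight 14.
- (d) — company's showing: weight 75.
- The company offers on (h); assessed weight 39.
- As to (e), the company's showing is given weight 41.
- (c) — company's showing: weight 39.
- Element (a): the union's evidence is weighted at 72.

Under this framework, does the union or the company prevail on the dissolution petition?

company

Stage 1 (union, the balance of probabilities, weight exceeds 52): (a) 72 (company's 57 disregarded) > 52 — meets; (b) 53 > 52 — meets; (c) 53 (company's 39 disregarded) > 52 — meets.
  All elements met. The burden passes to the company.
Stage 2 (company, a clear and cogent showing, weight is at least 75): (d) 75 ≥ 75 — meets.
  All elements met. The burden passes to the union.
Stage 3 (union, a clear and cogent showing, weight is at least 75): (e) 92 (company's 41 disregarded) ≥ 75 — meets; (f) 74 < 75 — fails.
  The union does not carry Stage 3.
The analysis ends at Stage 3; the company prevails.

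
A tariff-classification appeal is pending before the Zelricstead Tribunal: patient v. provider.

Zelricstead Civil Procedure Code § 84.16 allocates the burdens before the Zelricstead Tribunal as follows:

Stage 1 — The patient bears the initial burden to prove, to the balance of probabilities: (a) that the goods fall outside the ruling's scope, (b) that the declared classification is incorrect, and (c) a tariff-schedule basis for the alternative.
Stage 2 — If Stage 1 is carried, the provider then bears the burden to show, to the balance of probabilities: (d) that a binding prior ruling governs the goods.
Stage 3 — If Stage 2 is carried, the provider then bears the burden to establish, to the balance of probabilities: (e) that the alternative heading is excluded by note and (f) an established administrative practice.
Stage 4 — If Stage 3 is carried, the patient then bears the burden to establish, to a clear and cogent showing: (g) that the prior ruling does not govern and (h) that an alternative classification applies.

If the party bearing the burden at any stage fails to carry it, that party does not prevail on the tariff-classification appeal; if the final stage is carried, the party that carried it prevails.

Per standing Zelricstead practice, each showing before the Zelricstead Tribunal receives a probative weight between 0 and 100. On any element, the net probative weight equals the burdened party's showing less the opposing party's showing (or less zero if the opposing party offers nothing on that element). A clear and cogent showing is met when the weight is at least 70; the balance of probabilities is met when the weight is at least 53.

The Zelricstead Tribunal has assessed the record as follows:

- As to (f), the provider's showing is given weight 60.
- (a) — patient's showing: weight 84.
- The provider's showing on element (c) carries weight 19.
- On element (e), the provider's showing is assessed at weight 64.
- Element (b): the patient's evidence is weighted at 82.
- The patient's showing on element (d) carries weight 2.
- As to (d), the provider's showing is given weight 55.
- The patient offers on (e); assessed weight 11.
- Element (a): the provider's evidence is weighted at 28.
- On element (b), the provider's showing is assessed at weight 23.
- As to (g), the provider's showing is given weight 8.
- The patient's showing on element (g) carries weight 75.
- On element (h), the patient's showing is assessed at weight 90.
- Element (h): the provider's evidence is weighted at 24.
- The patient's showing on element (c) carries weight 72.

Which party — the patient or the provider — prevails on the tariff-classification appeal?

provider

Stage 1 (patient, the balance of probabilities, weight is at least 53): (a) net 84−28=56 ≥ 53 — meets; (b) net 82−23=59 ≥ 53 — meets; (c) net 72−19=53 ≥ 53 — meets.
  The patient carries Stage 1; the provider now bears the burden.
Stage 2 (provider, the balance of probabilities, weight is at least 53): (d) net 55−2=53 ≥ 53 — meets.
  All elements met. The provider retains the burden for Stage 3.
Stage 3 (provider, the balance of probabilities, weight is at least 53): (e) net 64−11=53 ≥ 53 — meets; (f) 60 ≥ 53 — meets.
  Stage 3 is satisfied; the onus moves to the patient.
Stage 4 (patient, a clear and cogent showing, weight is at least 70): (g) net 75−8=67 < 70 — fails; (h) net 90−24=66 < 70 — fails.
  Not every element is met, so the patient fails to carry Stage 4.
So the provider prevails.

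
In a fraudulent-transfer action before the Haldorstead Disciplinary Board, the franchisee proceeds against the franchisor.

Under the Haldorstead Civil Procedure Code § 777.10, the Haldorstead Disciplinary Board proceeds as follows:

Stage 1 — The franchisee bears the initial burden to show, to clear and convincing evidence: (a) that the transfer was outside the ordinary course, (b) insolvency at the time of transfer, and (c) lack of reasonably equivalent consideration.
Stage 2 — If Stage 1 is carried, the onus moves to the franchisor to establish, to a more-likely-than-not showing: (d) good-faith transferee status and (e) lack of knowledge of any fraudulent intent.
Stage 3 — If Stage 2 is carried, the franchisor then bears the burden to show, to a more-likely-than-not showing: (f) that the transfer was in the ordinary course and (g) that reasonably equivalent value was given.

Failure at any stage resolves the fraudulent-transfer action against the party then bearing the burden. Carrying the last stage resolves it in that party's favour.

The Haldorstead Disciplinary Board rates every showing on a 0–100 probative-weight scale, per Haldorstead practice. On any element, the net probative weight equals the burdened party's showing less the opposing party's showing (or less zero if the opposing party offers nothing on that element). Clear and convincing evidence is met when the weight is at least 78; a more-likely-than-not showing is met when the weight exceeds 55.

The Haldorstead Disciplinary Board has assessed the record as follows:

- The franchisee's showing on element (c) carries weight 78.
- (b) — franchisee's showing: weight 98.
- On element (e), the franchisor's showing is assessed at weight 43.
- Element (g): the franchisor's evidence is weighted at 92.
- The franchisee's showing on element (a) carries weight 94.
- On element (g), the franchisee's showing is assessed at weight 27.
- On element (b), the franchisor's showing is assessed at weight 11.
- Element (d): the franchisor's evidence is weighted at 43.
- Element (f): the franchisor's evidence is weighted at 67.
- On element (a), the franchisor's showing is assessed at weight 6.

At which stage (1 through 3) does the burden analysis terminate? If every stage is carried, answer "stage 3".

stage 2

Stage 1 — burden on franchisee; standard: clear and convincing evidence (weight is at least 78).
    (a): 94 − 6 = 88 ≥ 78 [met]
    (b): 98 − 11 = 87 ≥ 78 [met]
    (c): 78 ≥ 78 [met]
  The franchisee carries Stage 1; the franchisor now bears the burden.
Stage 2 — burden on franchisor; standard: a more-likely-than-not showing (weight exceeds 55).
    (d): 43 ≤ 55 [not met]
    (e): 43 ≤ 55 [not met]
  Stage 2 not carried; the franchisor fails its burden.
The analysis ends at Stage 2; the franchisee prevails.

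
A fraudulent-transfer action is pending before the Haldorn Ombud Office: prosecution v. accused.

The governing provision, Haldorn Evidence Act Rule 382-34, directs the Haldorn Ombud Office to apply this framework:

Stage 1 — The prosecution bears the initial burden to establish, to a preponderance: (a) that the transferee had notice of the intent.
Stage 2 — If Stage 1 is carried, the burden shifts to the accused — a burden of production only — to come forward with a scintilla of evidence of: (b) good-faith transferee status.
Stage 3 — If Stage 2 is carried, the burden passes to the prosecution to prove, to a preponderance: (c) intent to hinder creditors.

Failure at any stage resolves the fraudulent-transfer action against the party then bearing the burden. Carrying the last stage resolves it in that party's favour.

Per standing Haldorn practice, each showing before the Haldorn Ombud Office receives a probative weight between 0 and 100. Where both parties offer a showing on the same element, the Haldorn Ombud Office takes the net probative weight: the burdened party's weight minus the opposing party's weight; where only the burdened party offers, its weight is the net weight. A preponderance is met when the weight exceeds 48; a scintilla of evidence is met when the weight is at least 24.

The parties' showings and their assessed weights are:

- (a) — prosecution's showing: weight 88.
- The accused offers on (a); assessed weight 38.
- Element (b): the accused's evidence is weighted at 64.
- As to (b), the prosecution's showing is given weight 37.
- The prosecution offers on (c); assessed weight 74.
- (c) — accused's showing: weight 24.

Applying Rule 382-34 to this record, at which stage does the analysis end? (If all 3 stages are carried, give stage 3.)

stage 3

Stage 1 — burden on prosecution; standard: a preponderance (weight exceeds 48).
    (a): 88 − 38 = 50 > 48 [met]
  All elements met. The burden passes to the accused.
Stage 2 — burden on accused; standard: a scintilla of evidence (weight is at least 24).
    (b): 64 − 37 = 27 ≥ 24 [met]
  All elements met. The burden passes to the prosecution.
Stage 3 — burden on prosecution; standard: a preponderance (weight exceeds 48).
    (c): 74 − 24 = 50 > 48 [met]
  All elements met at the final stage.
Every stage carried; the prosecution prevails.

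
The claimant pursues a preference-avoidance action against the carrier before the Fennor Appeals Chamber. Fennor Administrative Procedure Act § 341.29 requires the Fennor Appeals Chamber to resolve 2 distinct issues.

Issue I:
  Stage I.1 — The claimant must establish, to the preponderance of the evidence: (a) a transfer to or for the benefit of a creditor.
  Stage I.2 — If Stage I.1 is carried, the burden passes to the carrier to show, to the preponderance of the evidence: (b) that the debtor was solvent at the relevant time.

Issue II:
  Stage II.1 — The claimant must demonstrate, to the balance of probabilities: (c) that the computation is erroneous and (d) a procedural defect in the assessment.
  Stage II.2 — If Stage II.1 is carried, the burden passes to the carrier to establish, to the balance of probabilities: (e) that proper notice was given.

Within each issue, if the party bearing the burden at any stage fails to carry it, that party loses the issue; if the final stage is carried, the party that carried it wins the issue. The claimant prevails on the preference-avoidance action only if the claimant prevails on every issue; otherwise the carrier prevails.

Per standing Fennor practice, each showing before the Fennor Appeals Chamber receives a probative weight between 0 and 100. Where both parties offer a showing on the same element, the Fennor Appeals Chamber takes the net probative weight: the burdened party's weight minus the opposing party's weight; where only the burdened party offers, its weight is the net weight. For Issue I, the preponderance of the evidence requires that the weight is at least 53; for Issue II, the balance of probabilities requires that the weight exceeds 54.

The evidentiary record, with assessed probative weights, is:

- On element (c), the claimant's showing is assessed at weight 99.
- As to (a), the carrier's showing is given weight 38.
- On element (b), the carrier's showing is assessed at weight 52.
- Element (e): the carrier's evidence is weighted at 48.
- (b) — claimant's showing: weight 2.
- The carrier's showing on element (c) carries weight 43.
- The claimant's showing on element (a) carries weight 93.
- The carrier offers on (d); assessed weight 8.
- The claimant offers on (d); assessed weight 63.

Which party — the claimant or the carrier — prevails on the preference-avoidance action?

claimant

— Issue I —
At Stage I.1 the claimant must meet the preponderance of the evidence (weight is at least 53): on (a) the weight is 93 less the opposing 38 gives net 55, which does reach 53, so (a) meets the standard.
  All elements met. The burden passes to the carrier.
At Stage I.2 the carrier must meet the preponderance of the evidence (weight is at least 53): on (b) the weight is 52 less the opposing 2 gives net 50, which does not reach 53, so (b) does not meet the standard.
  Not every element is met, so the carrier fails to carry Stage I.2.
The claimant prevails on this issue.
— Issue II —
Stage II.1 (claimant, the balance of probabilities, weight exceeds 54): (c) net 99−43=56 > 54 — meets; (d) net 63−8=55 > 54 — meets.
  Stage II.1 is satisfied; the onus moves to the carrier.
Stage II.2 (carrier, the balance of probabilities, weight exceeds 54): (e) 48 ≤ 54 — fails.
  Stage II.2 not carried; the carrier fails its burden.
The analysis ends at Stage II.2; the claimant prevails on this issue.
Per-issue: Issue I → claimant; Issue II → claimant. The claimant must prevail on every issue; overall, the claimant prevails.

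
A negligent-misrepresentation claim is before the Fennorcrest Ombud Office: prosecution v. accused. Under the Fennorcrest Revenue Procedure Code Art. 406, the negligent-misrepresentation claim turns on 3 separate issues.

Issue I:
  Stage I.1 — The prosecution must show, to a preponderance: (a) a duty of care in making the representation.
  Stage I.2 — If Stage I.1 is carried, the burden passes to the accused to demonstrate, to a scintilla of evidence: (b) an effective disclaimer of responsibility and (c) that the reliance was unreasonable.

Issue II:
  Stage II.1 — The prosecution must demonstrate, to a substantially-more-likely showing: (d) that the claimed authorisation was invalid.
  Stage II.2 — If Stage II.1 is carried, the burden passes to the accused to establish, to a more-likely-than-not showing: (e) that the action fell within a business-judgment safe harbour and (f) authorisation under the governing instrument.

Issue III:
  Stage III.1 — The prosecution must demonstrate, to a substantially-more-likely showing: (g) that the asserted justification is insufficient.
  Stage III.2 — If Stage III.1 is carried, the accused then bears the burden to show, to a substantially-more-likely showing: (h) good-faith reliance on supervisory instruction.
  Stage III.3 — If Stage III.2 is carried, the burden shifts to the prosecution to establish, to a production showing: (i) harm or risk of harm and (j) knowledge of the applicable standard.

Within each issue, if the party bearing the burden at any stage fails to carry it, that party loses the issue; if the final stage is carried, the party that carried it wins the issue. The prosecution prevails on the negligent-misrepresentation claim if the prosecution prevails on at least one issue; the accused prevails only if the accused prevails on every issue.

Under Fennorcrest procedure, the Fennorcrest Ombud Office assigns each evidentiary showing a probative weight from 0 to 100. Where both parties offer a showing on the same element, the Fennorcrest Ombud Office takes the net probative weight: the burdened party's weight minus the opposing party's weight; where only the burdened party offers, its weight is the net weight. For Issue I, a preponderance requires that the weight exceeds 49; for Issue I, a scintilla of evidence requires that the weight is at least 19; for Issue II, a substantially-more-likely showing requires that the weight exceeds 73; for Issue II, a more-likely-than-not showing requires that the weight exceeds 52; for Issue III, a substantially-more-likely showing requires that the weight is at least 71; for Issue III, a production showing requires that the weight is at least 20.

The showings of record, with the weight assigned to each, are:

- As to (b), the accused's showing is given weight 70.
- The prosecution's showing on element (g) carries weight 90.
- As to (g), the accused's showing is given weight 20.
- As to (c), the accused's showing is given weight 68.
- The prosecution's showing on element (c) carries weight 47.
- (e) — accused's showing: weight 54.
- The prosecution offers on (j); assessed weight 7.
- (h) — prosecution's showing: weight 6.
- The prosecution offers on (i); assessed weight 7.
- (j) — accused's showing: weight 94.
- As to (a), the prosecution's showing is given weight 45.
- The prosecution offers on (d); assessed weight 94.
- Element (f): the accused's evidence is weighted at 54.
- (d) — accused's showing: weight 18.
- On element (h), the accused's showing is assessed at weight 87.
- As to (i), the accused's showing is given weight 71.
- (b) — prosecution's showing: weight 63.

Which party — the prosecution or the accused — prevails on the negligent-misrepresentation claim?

accused

— Issue I —
Stage I.1 — burden on prosecution; standard: a preponderance (weight exceeds 49).
    (a): 45 ≤ 49 [not met]
  Stage I.1 not carried; the prosecution fails its burden.
So the accused prevails on this issue.
— Issue II —
Stage II.1 — burden on prosecution; standard: a substantially-more-likely showing (weight exceeds 73).
    (d): 94 − 18 = 76 > 73 [met]
  All elements met. The burden passes to the accused.
Stage II.2 — burden on accused; standard: a more-likely-than-not showing (weight exceeds 52).
    (e): 54 > 52 [met]
    (f): 54 > 52 [met]
  All elements met at the final stage.
Every stage carried; the accused prevails on this issue.
— Issue III —
Stage III.1 (prosecution, a substantially-more-likely showing, weight is at least 71): (g) net 90−20=70 < 71 — fails.
  Not every element is met, so the prosecution fails to carry Stage III.1.
The analysis ends at Stage III.1; the accused prevails on this issue.
Per-issue: Issue I → accused; Issue II → accused; Issue III → accused. The prosecution must prevail on at least one issue; overall, the accused prevails.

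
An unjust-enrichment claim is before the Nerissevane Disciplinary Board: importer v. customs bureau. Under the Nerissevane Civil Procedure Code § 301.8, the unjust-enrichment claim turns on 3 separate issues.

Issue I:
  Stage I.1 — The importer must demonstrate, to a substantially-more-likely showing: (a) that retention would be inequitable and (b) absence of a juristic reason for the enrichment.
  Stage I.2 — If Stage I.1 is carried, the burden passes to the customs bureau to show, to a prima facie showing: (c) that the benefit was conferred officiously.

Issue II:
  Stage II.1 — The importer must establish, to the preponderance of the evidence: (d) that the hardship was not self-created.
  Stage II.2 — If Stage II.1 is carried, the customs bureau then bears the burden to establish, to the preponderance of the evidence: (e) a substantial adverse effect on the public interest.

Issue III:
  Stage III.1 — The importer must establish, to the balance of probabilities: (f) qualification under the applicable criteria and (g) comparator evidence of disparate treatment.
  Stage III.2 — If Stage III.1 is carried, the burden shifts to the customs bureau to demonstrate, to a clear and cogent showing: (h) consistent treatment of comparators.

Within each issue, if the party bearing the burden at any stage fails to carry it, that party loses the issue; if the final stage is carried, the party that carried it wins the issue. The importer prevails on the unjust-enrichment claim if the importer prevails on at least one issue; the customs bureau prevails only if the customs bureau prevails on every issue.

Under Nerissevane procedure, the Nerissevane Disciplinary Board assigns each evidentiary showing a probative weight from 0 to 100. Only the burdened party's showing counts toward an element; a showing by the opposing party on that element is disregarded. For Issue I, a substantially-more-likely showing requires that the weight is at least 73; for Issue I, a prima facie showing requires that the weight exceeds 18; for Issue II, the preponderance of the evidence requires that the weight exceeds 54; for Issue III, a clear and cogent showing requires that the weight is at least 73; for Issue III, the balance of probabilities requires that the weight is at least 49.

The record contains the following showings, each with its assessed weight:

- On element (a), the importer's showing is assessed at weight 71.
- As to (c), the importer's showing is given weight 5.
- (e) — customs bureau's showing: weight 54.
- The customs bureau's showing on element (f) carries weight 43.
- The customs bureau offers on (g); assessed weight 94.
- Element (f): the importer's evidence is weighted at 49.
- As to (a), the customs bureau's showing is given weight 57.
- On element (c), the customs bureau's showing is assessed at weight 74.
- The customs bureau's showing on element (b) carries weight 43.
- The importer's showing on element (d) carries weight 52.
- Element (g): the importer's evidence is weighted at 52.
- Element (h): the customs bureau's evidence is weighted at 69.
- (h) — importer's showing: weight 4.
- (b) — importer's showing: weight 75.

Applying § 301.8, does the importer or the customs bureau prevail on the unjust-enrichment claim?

importer

— Issue I —
Stage I.1 (importer, a substantially-more-likely showing, weight is at least 73): (a) 71 (customs bureau's 57 disregarded) < 73 — fails; (b) 75 (customs bureau's 43 disregarded) ≥ 73 — meets.
  Stage I.1 not carried; the importer fails its burden.
So the customs bureau prevails on this issue.
— Issue II —
Stage II.1 — burden on importer; standard: the preponderance of the evidence (weight exceeds 54).
    (d): 52 ≤ 54 [not met]
  The importer does not carry Stage II.1.
So the customs bureau prevails on this issue.
— Issue III —
At Stage III.1 the importer must meet the balance of probabilities (weight is at least 49): on (f) the weight is 49 (the customs bureau's 43 is given no effect), which does reach 49, so (f) meets the standard; on (g) the weight is 52 (the customs bureau's 94 is given no effect), ≥ 49, so (g) meets the standard.
  Stage III.1 carried; the burden shifts to the customs bureau.
At Stage III.2 the customs bureau must meet a clear and cogent showing (weight is at least 73): on (h) the weight is 69 (the importer's 4 is given no effect), < 73, so (h) does not meet the standard.
  The customs bureau does not carry Stage III.2.
So the importer prevails on this issue.
Per-issue: Issue I → customs bureau; Issue II → customs bureau; Issue III → importer. The importer must prevail on at least one issue; overall, the importer prevails.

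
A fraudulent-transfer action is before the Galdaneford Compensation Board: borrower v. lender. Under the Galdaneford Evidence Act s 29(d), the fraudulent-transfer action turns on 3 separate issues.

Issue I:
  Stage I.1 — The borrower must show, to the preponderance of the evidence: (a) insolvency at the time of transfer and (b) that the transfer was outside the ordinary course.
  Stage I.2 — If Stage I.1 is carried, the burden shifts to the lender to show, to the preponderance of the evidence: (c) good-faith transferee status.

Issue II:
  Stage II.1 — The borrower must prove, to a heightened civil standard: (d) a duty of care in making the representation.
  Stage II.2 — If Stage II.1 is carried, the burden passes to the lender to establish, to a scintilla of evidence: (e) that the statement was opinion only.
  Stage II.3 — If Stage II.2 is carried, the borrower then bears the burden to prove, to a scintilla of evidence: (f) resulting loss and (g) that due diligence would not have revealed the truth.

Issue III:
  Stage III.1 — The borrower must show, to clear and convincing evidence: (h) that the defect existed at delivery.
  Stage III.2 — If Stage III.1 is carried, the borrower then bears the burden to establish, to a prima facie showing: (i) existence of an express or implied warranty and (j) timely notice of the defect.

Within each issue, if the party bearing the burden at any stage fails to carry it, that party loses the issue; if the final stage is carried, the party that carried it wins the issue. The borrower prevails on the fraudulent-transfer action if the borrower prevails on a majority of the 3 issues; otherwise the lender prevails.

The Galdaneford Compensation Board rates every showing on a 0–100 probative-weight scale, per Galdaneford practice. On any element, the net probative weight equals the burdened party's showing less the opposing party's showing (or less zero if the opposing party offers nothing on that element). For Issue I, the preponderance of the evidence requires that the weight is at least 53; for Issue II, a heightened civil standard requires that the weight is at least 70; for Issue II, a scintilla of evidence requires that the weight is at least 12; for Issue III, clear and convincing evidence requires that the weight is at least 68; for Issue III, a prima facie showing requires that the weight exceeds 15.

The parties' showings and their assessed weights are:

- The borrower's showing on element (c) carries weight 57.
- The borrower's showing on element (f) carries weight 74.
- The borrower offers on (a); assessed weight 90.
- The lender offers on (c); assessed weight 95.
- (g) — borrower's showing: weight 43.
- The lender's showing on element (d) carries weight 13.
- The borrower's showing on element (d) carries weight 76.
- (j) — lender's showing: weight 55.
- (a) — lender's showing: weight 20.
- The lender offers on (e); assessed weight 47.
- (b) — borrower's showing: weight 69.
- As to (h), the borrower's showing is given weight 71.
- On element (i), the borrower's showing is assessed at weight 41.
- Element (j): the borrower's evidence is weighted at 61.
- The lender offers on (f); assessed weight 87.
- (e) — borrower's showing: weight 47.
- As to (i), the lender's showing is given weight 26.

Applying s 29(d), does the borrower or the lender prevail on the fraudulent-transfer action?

lender

— Issue I —
At Stage I.1 the borrower must meet the preponderance of the evidence (weight is at least 53): on (a) the weight is 90 less the opposing 20 gives net 70, ≥ 53, so (a) meets the standard; on (b) the weight is 69, ≥ 53, so (b) meets the standard.
  Stage I.1 is satisfied; the onus moves to the lender.
At Stage I.2 the lender must meet the preponderance of the evidence (weight is at least 53): on (c) the weight is 95 less the opposing 57 gives net 38, < 53, so (c) does not meet the standard.
  Stage I.2 not carried; the lender fails its burden.
The analysis ends at Stage I.2; the borrower prevails on this issue.
— Issue II —
At Stage II.1 the borrower must meet a heightened civil standard (weight is at least 70): on (d) the weight is 76 less the opposing 13 gives net 63, which does not reach 70, so (d) does not meet the standard.
  The borrower does not carry Stage II.1.
So the lender prevails on this issue.
— Issue III —
Stage III.1 — burden on borrower; standard: clear and convincing evidence (weight is at least 68).
    (h): 71 ≥ 68 [met]
  Stage III.1 is satisfied; the borrower continues to bear the burden.
Stage III.2 — burden on borrower; standard: a prima facie showing (weight exceeds 15).
    (i): 41 − 26 = 15 ≤ 15 [not met]
    (j): 61 − 55 = 6 ≤ 15 [not met]
  Not every element is met, so the borrower fails to carry Stage III.2.
The lender prevails on this issue.
Per-issue: Issue I → borrower; Issue II → lender; Issue III → lender. The borrower must prevail on a majority of issues; overall, the lender prevails.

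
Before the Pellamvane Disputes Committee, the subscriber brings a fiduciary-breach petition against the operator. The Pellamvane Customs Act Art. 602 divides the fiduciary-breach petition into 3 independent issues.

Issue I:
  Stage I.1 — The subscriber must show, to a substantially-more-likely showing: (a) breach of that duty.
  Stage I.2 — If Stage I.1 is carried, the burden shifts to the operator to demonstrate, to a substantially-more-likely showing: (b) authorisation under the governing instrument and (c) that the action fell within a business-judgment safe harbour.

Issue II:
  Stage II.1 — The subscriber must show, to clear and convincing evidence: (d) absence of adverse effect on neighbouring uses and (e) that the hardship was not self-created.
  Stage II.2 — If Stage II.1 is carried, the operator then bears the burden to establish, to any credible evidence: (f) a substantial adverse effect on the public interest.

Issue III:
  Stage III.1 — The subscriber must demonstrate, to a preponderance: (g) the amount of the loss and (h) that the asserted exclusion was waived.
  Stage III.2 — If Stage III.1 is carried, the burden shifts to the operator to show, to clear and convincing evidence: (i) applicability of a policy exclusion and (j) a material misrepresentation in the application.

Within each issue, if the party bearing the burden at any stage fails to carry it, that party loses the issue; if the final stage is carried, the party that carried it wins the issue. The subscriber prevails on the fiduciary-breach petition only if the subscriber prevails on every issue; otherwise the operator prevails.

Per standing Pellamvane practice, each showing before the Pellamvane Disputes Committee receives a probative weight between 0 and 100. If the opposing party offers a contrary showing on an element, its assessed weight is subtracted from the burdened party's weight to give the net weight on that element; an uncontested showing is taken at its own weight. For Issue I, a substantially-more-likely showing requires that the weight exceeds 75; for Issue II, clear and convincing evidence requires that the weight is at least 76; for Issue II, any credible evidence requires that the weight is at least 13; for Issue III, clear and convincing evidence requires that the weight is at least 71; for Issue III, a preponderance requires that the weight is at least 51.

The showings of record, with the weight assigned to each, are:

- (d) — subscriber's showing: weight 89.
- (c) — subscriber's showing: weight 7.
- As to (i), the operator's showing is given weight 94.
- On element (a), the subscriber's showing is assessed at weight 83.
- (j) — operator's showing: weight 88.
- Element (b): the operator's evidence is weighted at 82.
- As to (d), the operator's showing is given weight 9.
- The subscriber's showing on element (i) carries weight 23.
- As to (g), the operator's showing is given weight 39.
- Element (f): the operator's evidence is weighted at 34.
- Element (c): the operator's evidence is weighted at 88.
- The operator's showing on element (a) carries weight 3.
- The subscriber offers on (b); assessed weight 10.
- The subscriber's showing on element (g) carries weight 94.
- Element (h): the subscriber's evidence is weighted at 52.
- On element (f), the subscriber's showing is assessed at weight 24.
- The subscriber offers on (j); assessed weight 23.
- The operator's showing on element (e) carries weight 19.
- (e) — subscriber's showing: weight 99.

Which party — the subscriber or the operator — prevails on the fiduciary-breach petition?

subscriber

— Issue I —
Stage I.1 (subscriber, a substantially-more-likely showing, weight exceeds 75): (a) net 83−3=80 > 75 — meets.
  Stage I.1 is satisfied; the onus moves to the operator.
Stage I.2 (operator, a substantially-more-likely showing, weight exceeds 75): (b) net 82−10=72 ≤ 75 — fails; (c) net 88−7=81 > 75 — meets.
  Stage I.2 not carried; the operator fails its burden.
The subscriber prevails on this issue.
— Issue II —
Stage II.1 — burden on subscriber; standard: clear and convincing evidence (weight is at least 76).
    (d): 89 − 9 = 80 ≥ 76 [met]
    (e): 99 − 19 = 80 ≥ 76 [met]
  Stage II.1 is satisfied; the onus moves to the operator.
Stage II.2 — burden on operator; standard: any credible evidence (weight is at least 13).
    (f): 34 − 24 = 10 < 13 [not met]
  Not every element is met, so the operator fails to carry Stage II.2.
So the subscriber prevails on this issue.
— Issue III —
At Stage III.1 the subscriber must meet a preponderance (weight is at least 51): on (g) the weight is 94 less the opposing 39 gives net 55, ≥ 51, so (g) meets the standard; on (h) the weight is 52, which does reach 51, so (h) meets the standard.
  The subscriber carries Stage III.1; the operator now bears the burden.
At Stage III.2 the operator must meet clear and convincing evidence (weight is at least 71): on (i) the weight is 94 less the opposing 23 gives net 71, ≥ 71, so (i) meets the standard; on (j) the weight is 88 less the opposing 23 gives net 65, < 71, so (j) does not meet the standard.
  The operator does not carry Stage III.2.
So the subscriber prevails on this issue.
Per-issue: Issue I → subscriber; Issue II → subscriber; Issue III → subscriber. The subscriber must prevail on every issue; overall, the subscriber prevails.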